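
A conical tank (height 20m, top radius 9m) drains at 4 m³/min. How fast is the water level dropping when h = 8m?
25/(81π) ≈ 0.09824 m/min

r/h = 9/20, so r = (9/20)h
V = (1/3)πr²h = (1/3)π((9/20)h)²h = (27/400)πh³
dV/dh = (81/400)πh²
dh/dt = (dV/dt)/(dV/dh) = -4/((81/400)π·8²) = -25/(81π) m/min
The level is dropping at 25/(81π) ≈ 0.09824 m/min.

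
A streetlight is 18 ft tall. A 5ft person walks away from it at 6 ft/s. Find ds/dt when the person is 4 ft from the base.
30/13 ft/s

By similar triangles: 18/(x+s) = 5/s
Solving: s = 5x/13
ds/dt = 5/13 · dx/dt = 5/13 · 6 = 30/13 ft/s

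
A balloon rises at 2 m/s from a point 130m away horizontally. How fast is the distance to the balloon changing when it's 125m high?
50√1301/1301 ≈ 1.386 m/s

z² = 130² + y²
z = √(130² + 125²) = 5√1301
dz/dt = y/z · dy/dt = 125/(5√1301) · 2 = 50√1301/1301 ≈ 1.386 m/s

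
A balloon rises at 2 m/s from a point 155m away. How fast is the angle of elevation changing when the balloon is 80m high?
0.010189 rad/s

tan(θ) = y/155
sec²(θ) · dθ/dt = (1/155) · dy/dt
dθ/dt = cos²(θ)/155 · 2 = 155/(155² + 80²) · 2
dθ/dt = 0.010189 rad/s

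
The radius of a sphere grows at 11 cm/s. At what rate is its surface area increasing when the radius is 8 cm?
704π cm²/s

S = 4πr²
dS/dt = dS/dr · dr/dt = 8πr · 11
At r = 8: dS/dt = 704π cm²/s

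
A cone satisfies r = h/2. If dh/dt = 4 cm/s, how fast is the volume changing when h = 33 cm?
1089π cm³/s

V = (1/3)π(h/2)²h = πh³/12
dV/dt = πh²/4 · 4
At h = 33: dV/dt = 1089π cm³/s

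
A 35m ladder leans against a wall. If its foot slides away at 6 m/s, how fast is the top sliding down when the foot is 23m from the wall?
23√174/58 ≈ 5.231 m/s

x² + y² = 35²
2x·dx/dt + 2y·dy/dt = 0
dy/dt = -x/y · dx/dt = -23/(2√174) · 6 = -23√174/58 m/s
The top is descending at 23√174/58 ≈ 5.231 m/s.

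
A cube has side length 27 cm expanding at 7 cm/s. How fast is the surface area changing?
2268 cm²/s

A = 6s²
dA/dt = 12s · ds/dt = 12·27·7 = 2268 cm²/s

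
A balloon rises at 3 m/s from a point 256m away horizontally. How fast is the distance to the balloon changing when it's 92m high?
69√185/925 ≈ 1.015 m/s

z² = 256² + y²
z = √(256² + 92²) = 20√185
dz/dt = y/z · dy/dt = 92/(20√185) · 3 = 69√185/925 ≈ 1.015 m/s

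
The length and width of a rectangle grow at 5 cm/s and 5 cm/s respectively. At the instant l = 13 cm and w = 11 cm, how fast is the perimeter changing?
20 cm/s

P = 2(l + w)
dP/dt = 2(dl/dt + dw/dt) = 2(5 + 5) = 20 cm/s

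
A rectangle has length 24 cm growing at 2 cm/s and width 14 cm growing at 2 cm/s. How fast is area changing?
76 cm²/s

A = lw
dA/dt = w·dl/dt + l·dw/dt = 14·2 + 24·2 = 76 cm²/s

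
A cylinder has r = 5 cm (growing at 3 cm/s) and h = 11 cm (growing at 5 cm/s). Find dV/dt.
455π cm³/s

V = πr²h
dV/dt = 2πrh·dr/dt + πr²·dh/dt
= 2π(5)(11)(3) + π(5)²(5)
= 455π cm³/s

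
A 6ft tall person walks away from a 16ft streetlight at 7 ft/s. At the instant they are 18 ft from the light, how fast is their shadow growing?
21/5 ft/s

By similar triangles: 16/(x+s) = 6/s
Solving: s = 6x/10
ds/dt = 6/10 · dx/dt = 3/5 · 7 = 21/5 ft/s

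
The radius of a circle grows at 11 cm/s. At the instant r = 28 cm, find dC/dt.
22π cm/s

C = 2πr
dC/dt = 2π · dr/dt = 2π · 11 = 22π cm/s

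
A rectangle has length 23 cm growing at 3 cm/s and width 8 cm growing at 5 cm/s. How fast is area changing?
139 cm²/s

A = lw
dA/dt = w·dl/dt + l·dw/dt = 8·3 + 23·5 = 139 cm²/s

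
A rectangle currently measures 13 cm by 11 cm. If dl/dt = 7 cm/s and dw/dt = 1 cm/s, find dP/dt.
16 cm/s

P = 2(l + w)
dP/dt = 2(dl/dt + dw/dt) = 2(7 + 1) = 16 cm/s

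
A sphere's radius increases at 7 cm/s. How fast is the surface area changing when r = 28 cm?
1568π cm²/s

S = 4πr²
dS/dt = dS/dr · dr/dt = 8πr · 7
At r = 28: dS/dt = 1568π cm²/s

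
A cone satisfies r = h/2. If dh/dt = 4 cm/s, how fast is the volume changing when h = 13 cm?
169π cm³/s

V = (1/3)π(h/2)²h = πh³/12
dV/dt = πh²/4 · 4
At h = 13: dV/dt = 169π cm³/s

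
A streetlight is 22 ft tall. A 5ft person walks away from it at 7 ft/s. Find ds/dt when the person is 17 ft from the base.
35/17 ft/s

By similar triangles: 22/(x+s) = 5/s
Solving: s = 5x/17
ds/dt = 5/17 · dx/dt = 5/17 · 7 = 35/17 ft/s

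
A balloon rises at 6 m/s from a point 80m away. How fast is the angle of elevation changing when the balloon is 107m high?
0.026892 rad/s

tan(θ) = y/80
sec²(θ) · dθ/dt = (1/80) · dy/dt
dθ/dt = cos²(θ)/80 · 6 = 80/(80² + 107²) · 6
dθ/dt = 0.026892 rad/s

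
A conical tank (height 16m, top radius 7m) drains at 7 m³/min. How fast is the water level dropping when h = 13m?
256/(1183π) ≈ 0.06888 m/min

r/h = 7/16, so r = (7/16)h
V = (1/3)πr²h = (1/3)π((7/16)h)²h = (49/768)πh³
dV/dh = (49/256)πh²
dh/dt = (dV/dt)/(dV/dh) = -7/((49/256)π·13²) = -256/(1183π) m/min
The level is dropping at 256/(1183π) ≈ 0.06888 m/min.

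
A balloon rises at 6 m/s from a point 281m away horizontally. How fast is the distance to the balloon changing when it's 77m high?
231√84890/42445 ≈ 1.586 m/s

z² = 281² + y²
z = √(281² + 77²) = √84890
dz/dt = y/z · dy/dt = 77/√84890 · 6 = 231√84890/42445 ≈ 1.586 m/s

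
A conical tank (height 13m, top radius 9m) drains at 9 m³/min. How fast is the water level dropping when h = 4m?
169/(144π) ≈ 0.3736 m/min

r/h = 9/13, so r = (9/13)h
V = (1/3)πr²h = (1/3)π((9/13)h)²h = (27/169)πh³
dV/dh = (81/169)πh²
dh/dt = (dV/dt)/(dV/dh) = -9/((81/169)π·4²) = -169/(144π) m/min
The level is dropping at 169/(144π) ≈ 0.3736 m/min.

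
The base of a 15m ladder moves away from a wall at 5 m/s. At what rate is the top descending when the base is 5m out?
5√2/4 ≈ 1.768 m/s

x² + y² = 15²
2x·dx/dt + 2y·dy/dt = 0
dy/dt = -x/y · dx/dt = -5/(10√2) · 5 = -5√2/4 m/s
The top is descending at 5√2/4 ≈ 1.768 m/s.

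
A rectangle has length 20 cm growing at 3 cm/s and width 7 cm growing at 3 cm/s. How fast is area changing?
81 cm²/s

A = lw
dA/dt = w·dl/dt + l·dw/dt = 7·3 + 20·3 = 81 cm²/s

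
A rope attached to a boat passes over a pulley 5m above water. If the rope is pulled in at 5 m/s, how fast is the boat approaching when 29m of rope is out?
145√51/204 ≈ 5.076 m/s

rope² = x² + 5²
x = √(29² - 5²) = 4√51
dx/dt = (rope/x) · d(rope)/dt = (29/(4√51)) · (-5) = -145√51/204 m/s
The boat approaches at 145√51/204 ≈ 5.076 m/s.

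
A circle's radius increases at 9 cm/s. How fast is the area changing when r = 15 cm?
270π cm²/s

A = πr²
dA/dt = 2πr · dr/dt = 2π(15)(9) = 270π cm²/s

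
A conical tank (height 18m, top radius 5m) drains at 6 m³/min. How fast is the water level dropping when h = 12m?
27/(50π) ≈ 0.1719 m/min

r/h = 5/18, so r = (5/18)h
V = (1/3)πr²h = (1/3)π((5/18)h)²h = (25/972)πh³
dV/dh = (25/324)πh²
dh/dt = (dV/dt)/(dV/dh) = -6/((25/324)π·12²) = -27/(50π) m/min
The level is dropping at 27/(50π) ≈ 0.1719 m/min.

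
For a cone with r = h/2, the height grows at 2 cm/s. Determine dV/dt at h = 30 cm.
450π cm³/s

V = (1/3)π(h/2)²h = πh³/12
dV/dt = πh²/4 · 2
At h = 30: dV/dt = 450π cm³/s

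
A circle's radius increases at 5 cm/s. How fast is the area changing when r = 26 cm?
260π cm²/s

A = πr²
dA/dt = 2πr · dr/dt = 2π(26)(5) = 260π cm²/s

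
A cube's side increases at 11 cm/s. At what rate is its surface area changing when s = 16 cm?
2112 cm²/s

A = 6s²
dA/dt = 12s · ds/dt = 12·16·11 = 2112 cm²/s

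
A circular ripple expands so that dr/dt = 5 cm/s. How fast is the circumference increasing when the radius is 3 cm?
10π cm/s

C = 2πr
dC/dt = 2π · dr/dt = 2π · 5 = 10π cm/s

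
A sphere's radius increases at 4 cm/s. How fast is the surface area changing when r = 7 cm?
224π cm²/s

S = 4πr²
dS/dt = dS/dr · dr/dt = 8πr · 4
At r = 7: dS/dt = 224π cm²/s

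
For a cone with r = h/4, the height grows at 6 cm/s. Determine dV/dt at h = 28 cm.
294π cm³/s

V = (1/3)π(h/4)²h = πh³/48
dV/dt = πh²/16 · 6
At h = 28: dV/dt = 294π cm³/s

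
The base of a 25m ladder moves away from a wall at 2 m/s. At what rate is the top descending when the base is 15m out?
3/2 = 1.5 m/s

x² + y² = 25²
2x·dx/dt + 2y·dy/dt = 0
dy/dt = -x/y · dx/dt = -15/20 · 2 = -3/2 m/s
The top is descending at 3/2 = 1.5 m/s.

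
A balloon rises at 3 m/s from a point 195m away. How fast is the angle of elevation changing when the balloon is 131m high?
0.010601 rad/s

tan(θ) = y/195
sec²(θ) · dθ/dt = (1/195) · dy/dt
dθ/dt = cos²(θ)/195 · 3 = 195/(195² + 131²) · 3
dθ/dt = 0.010601 rad/s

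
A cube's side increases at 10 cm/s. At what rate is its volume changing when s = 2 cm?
120 cm³/s

V = s³
dV/dt = 3s² · ds/dt = 3·2²·10 = 120 cm³/s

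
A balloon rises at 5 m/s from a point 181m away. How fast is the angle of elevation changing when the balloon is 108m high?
0.020371 rad/s

tan(θ) = y/181
sec²(θ) · dθ/dt = (1/181) · dy/dt
dθ/dt = cos²(θ)/181 · 5 = 181/(181² + 108²) · 5
dθ/dt = 0.020371 rad/s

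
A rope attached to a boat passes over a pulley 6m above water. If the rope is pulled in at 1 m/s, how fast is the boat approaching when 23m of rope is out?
23√493/493 ≈ 1.036 m/s

rope² = x² + 6²
x = √(23² - 6²) = √493
dx/dt = (rope/x) · d(rope)/dt = (23/√493) · (-1) = -23√493/493 m/s
The boat approaches at 23√493/493 ≈ 1.036 m/s.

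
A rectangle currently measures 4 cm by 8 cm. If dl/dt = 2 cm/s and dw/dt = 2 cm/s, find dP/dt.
8 cm/s

P = 2(l + w)
dP/dt = 2(dl/dt + dw/dt) = 2(2 + 2) = 8 cm/s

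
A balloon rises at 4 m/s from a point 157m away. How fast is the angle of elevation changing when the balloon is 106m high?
0.0175 rad/s

tan(θ) = y/157
sec²(θ) · dθ/dt = (1/157) · dy/dt
dθ/dt = cos²(θ)/157 · 4 = 157/(157² + 106²) · 4
dθ/dt = 0.0175 rad/s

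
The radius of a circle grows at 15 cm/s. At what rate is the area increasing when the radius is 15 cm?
450π cm²/s

A = πr²
dA/dt = 2πr · dr/dt = 2π(15)(15) = 450π cm²/s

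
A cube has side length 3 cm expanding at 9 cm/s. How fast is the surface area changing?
324 cm²/s

A = 6s²
dA/dt = 12s · ds/dt = 12·3·9 = 324 cm²/s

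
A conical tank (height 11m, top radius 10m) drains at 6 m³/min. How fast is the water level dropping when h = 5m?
363/(1250π) ≈ 0.09244 m/min

r/h = 10/11, so r = (10/11)h
V = (1/3)πr²h = (1/3)π((10/11)h)²h = (100/363)πh³
dV/dh = (100/121)πh²
dh/dt = (dV/dt)/(dV/dh) = -6/((100/121)π·5²) = -363/(1250π) m/min
The level is dropping at 363/(1250π) ≈ 0.09244 m/min.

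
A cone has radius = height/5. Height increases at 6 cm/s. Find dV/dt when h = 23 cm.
3174π/25 cm³/s

V = (1/3)π(h/5)²h = πh³/75
dV/dt = πh²/25 · 6
At h = 23: dV/dt = 3174π/25 cm³/s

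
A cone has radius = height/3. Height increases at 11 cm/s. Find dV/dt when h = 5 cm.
275π/9 cm³/s

V = (1/3)π(h/3)²h = πh³/27
dV/dt = πh²/9 · 11
At h = 5: dV/dt = 275π/9 cm³/s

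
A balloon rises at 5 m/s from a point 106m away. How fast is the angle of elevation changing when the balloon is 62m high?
0.035146 rad/s

tan(θ) = y/106
sec²(θ) · dθ/dt = (1/106) · dy/dt
dθ/dt = cos²(θ)/106 · 5 = 106/(106² + 62²) · 5
dθ/dt = 0.035146 rad/s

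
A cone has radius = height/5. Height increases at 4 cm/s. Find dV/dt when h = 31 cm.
3844π/25 cm³/s

V = (1/3)π(h/5)²h = πh³/75
dV/dt = πh²/25 · 4
At h = 31: dV/dt = 3844π/25 cm³/s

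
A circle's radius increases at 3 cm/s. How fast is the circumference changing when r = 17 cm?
6π cm/s

C = 2πr
dC/dt = 2π · dr/dt = 2π · 3 = 6π cm/s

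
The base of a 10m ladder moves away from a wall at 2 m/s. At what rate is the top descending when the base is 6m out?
3/2 = 1.5 m/s

x² + y² = 10²
2x·dx/dt + 2y·dy/dt = 0
dy/dt = -x/y · dx/dt = -6/8 · 2 = -3/2 m/s
The top is descending at 3/2 = 1.5 m/s.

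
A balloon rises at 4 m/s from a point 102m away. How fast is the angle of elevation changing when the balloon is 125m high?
0.015675 rad/s

tan(θ) = y/102
sec²(θ) · dθ/dt = (1/102) · dy/dt
dθ/dt = cos²(θ)/102 · 4 = 102/(102² + 125²) · 4
dθ/dt = 0.015675 rad/s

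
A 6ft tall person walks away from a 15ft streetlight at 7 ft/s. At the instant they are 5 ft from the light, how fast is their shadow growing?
14/3 ft/s

By similar triangles: 15/(x+s) = 6/s
Solving: s = 6x/9
ds/dt = 6/9 · dx/dt = 2/3 · 7 = 14/3 ft/s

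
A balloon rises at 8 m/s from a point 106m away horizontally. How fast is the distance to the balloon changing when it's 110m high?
220√5834/2917 ≈ 5.761 m/s

z² = 106² + y²
z = √(106² + 110²) = 2√5834
dz/dt = y/z · dy/dt = 110/(2√5834) · 8 = 220√5834/2917 ≈ 5.761 m/s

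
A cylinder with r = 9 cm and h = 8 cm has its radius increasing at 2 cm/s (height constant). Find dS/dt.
104π cm²/s

S = 2πrh + 2πr² (lateral + bases)
dS/dt = (2πh + 4πr)·dr/dt = (2π·8 + 4π·9)·2
= 104π cm²/s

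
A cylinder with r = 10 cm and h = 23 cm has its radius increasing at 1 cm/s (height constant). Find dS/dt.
86π cm²/s

S = 2πrh + 2πr² (lateral + bases)
dS/dt = (2πh + 4πr)·dr/dt = (2π·23 + 4π·10)·1
= 86π cm²/s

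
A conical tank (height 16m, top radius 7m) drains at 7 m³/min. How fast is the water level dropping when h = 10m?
64/(175π) ≈ 0.1164 m/min

r/h = 7/16, so r = (7/16)h
V = (1/3)πr²h = (1/3)π((7/16)h)²h = (49/768)πh³
dV/dh = (49/256)πh²
dh/dt = (dV/dt)/(dV/dh) = -7/((49/256)π·10²) = -64/(175π) m/min
The level is dropping at 64/(175π) ≈ 0.1164 m/min.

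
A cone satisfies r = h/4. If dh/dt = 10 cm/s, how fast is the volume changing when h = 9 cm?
405π/8 cm³/s

V = (1/3)π(h/4)²h = πh³/48
dV/dt = πh²/16 · 10
At h = 9: dV/dt = 405π/8 cm³/s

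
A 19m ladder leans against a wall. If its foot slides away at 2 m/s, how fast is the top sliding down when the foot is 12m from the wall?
24√217/217 ≈ 1.629 m/s

x² + y² = 19²
2x·dx/dt + 2y·dy/dt = 0
dy/dt = -x/y · dx/dt = -12/√217 · 2 = -24√217/217 m/s
The top is descending at 24√217/217 ≈ 1.629 m/s.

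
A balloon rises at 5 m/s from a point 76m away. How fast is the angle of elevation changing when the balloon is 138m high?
0.01531 rad/s

tan(θ) = y/76
sec²(θ) · dθ/dt = (1/76) · dy/dt
dθ/dt = cos²(θ)/76 · 5 = 76/(76² + 138²) · 5
dθ/dt = 0.01531 rad/s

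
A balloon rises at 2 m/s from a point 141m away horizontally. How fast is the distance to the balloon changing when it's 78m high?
52√2885/2885 ≈ 0.9681 m/s

z² = 141² + y²
z = √(141² + 78²) = 3√2885
dz/dt = y/z · dy/dt = 78/(3√2885) · 2 = 52√2885/2885 ≈ 0.9681 m/s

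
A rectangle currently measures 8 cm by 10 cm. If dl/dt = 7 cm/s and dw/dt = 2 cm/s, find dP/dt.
18 cm/s

P = 2(l + w)
dP/dt = 2(dl/dt + dw/dt) = 2(7 + 2) = 18 cm/s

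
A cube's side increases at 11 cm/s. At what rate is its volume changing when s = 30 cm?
29700 cm³/s

V = s³
dV/dt = 3s² · ds/dt = 3·30²·11 = 29700 cm³/s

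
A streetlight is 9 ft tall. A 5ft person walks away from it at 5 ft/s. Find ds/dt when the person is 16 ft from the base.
25/4 ft/s

By similar triangles: 9/(x+s) = 5/s
Solving: s = 5x/4
ds/dt = 5/4 · dx/dt = 5/4 · 5 = 25/4 ft/s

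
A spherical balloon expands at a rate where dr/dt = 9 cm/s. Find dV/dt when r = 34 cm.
41616π cm³/s

V = (4/3)πr³
dV/dt = dV/dr · dr/dt = 4πr² · 9
At r = 34: dV/dt = 41616π cm³/s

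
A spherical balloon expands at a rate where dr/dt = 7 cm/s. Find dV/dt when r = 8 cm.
1792π cm³/s

V = (4/3)πr³
dV/dt = dV/dr · dr/dt = 4πr² · 7
At r = 8: dV/dt = 1792π cm³/s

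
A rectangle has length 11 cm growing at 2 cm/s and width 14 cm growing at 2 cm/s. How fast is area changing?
50 cm²/s

A = lw
dA/dt = w·dl/dt + l·dw/dt = 14·2 + 11·2 = 50 cm²/s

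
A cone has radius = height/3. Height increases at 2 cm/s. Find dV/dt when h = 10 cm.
200π/9 cm³/s

V = (1/3)π(h/3)²h = πh³/27
dV/dt = πh²/9 · 2
At h = 10: dV/dt = 200π/9 cm³/s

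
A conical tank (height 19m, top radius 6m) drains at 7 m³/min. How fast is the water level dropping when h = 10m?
2527/(3600π) ≈ 0.2234 m/min

r/h = 6/19, so r = (6/19)h
V = (1/3)πr²h = (1/3)π((6/19)h)²h = (12/361)πh³
dV/dh = (36/361)πh²
dh/dt = (dV/dt)/(dV/dh) = -7/((36/361)π·10²) = -2527/(3600π) m/min
The level is dropping at 2527/(3600π) ≈ 0.2234 m/min.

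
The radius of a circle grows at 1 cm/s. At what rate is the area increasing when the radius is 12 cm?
24π cm²/s

A = πr²
dA/dt = 2πr · dr/dt = 2π(12)(1) = 24π cm²/s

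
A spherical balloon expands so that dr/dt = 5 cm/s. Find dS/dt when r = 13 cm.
520π cm²/s

S = 4πr²
dS/dt = dS/dr · dr/dt = 8πr · 5
At r = 13: dS/dt = 520π cm²/s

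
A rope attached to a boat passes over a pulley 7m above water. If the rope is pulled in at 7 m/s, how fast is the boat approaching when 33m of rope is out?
231√65/260 ≈ 7.163 m/s

rope² = x² + 7²
x = √(33² - 7²) = 4√65
dx/dt = (rope/x) · d(rope)/dt = (33/(4√65)) · (-7) = -231√65/260 m/s
The boat approaches at 231√65/260 ≈ 7.163 m/s.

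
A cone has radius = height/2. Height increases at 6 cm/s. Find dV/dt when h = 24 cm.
864π cm³/s

V = (1/3)π(h/2)²h = πh³/12
dV/dt = πh²/4 · 6
At h = 24: dV/dt = 864π cm³/s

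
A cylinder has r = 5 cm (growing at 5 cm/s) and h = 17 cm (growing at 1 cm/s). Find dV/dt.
875π cm³/s

V = πr²h
dV/dt = 2πrh·dr/dt + πr²·dh/dt
= 2π(5)(17)(5) + π(5)²(1)
= 875π cm³/s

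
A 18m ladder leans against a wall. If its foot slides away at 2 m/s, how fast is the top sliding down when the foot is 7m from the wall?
14√11/55 ≈ 0.8442 m/s

x² + y² = 18²
2x·dx/dt + 2y·dy/dt = 0
dy/dt = -x/y · dx/dt = -7/(5√11) · 2 = -14√11/55 m/s
The top is descending at 14√11/55 ≈ 0.8442 m/s.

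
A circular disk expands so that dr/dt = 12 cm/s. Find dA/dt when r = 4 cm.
96π cm²/s

A = πr²
dA/dt = 2πr · dr/dt = 2π(4)(12) = 96π cm²/s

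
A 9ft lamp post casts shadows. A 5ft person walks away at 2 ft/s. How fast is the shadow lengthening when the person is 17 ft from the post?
5/2 ft/s

By similar triangles: 9/(x+s) = 5/s
Solving: s = 5x/4
ds/dt = 5/4 · dx/dt = 5/4 · 2 = 5/2 ft/s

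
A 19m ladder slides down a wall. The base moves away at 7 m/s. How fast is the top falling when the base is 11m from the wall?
77√15/60 ≈ 4.97 m/s

x² + y² = 19²
2x·dx/dt + 2y·dy/dt = 0
dy/dt = -x/y · dx/dt = -11/(4√15) · 7 = -77√15/60 m/s
The top is descending at 77√15/60 ≈ 4.97 m/s.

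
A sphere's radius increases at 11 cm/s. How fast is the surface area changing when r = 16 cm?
1408π cm²/s

S = 4πr²
dS/dt = dS/dr · dr/dt = 8πr · 11
At r = 16: dS/dt = 1408π cm²/s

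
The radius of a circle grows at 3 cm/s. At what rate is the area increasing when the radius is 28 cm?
168π cm²/s

A = πr²
dA/dt = 2πr · dr/dt = 2π(28)(3) = 168π cm²/s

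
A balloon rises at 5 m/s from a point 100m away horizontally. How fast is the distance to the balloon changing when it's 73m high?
365√15329/15329 ≈ 2.948 m/s

z² = 100² + y²
z = √(100² + 73²) = √15329
dz/dt = y/z · dy/dt = 73/√15329 · 5 = 365√15329/15329 ≈ 2.948 m/s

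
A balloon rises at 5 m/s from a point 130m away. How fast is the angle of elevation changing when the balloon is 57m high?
0.03226 rad/s

tan(θ) = y/130
sec²(θ) · dθ/dt = (1/130) · dy/dt
dθ/dt = cos²(θ)/130 · 5 = 130/(130² + 57²) · 5
dθ/dt = 0.03226 rad/s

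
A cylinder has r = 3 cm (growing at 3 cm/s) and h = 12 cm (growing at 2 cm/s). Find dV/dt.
234π cm³/s

V = πr²h
dV/dt = 2πrh·dr/dt + πr²·dh/dt
= 2π(3)(12)(3) + π(3)²(2)
= 234π cm³/s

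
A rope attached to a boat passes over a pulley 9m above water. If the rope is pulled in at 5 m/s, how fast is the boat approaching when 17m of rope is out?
85√13/52 ≈ 5.894 m/s

rope² = x² + 9²
x = √(17² - 9²) = 4√13
dx/dt = (rope/x) · d(rope)/dt = (17/(4√13)) · (-5) = -85√13/52 m/s
The boat approaches at 85√13/52 ≈ 5.894 m/s.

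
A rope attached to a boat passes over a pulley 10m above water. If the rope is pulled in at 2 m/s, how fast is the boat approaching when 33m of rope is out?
66√989/989 ≈ 2.099 m/s

rope² = x² + 10²
x = √(33² - 10²) = √989
dx/dt = (rope/x) · d(rope)/dt = (33/√989) · (-2) = -66√989/989 m/s
The boat approaches at 66√989/989 ≈ 2.099 m/s.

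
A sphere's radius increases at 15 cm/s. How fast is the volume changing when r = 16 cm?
15360π cm³/s

V = (4/3)πr³
dV/dt = dV/dr · dr/dt = 4πr² · 15
At r = 16: dV/dt = 15360π cm³/s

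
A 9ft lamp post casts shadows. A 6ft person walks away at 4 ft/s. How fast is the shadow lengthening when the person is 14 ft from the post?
8 ft/s

By similar triangles: 9/(x+s) = 6/s
Solving: s = 6x/3
ds/dt = 6/3 · dx/dt = 2 · 4 = 8 ft/s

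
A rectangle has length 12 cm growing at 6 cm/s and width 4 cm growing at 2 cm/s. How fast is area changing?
48 cm²/s

A = lw
dA/dt = w·dl/dt + l·dw/dt = 4·6 + 12·2 = 48 cm²/s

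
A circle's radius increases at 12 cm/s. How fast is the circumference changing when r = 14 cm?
24π cm/s

C = 2πr
dC/dt = 2π · dr/dt = 2π · 12 = 24π cm/s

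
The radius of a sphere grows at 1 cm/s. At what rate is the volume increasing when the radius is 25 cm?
2500π cm³/s

V = (4/3)πr³
dV/dt = dV/dr · dr/dt = 4πr² · 1
At r = 25: dV/dt = 2500π cm³/s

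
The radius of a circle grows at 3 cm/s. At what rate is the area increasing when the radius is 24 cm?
144π cm²/s

A = πr²
dA/dt = 2πr · dr/dt = 2π(24)(3) = 144π cm²/s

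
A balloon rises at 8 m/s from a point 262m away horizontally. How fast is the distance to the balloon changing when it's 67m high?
536√73133/73133 ≈ 1.982 m/s

z² = 262² + y²
z = √(262² + 67²) = √73133
dz/dt = y/z · dy/dt = 67/√73133 · 8 = 536√73133/73133 ≈ 1.982 m/s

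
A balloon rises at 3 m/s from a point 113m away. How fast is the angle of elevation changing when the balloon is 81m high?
0.017538 rad/s

tan(θ) = y/113
sec²(θ) · dθ/dt = (1/113) · dy/dt
dθ/dt = cos²(θ)/113 · 3 = 113/(113² + 81²) · 3
dθ/dt = 0.017538 rad/s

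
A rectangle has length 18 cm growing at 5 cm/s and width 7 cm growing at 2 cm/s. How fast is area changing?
71 cm²/s

A = lw
dA/dt = w·dl/dt + l·dw/dt = 7·5 + 18·2 = 71 cm²/s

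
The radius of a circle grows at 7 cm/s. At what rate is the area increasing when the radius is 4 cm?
56π cm²/s

A = πr²
dA/dt = 2πr · dr/dt = 2π(4)(7) = 56π cm²/s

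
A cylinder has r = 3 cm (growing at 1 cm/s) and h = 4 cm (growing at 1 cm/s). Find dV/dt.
33π cm³/s

V = πr²h
dV/dt = 2πrh·dr/dt + πr²·dh/dt
= 2π(3)(4)(1) + π(3)²(1)
= 33π cm³/s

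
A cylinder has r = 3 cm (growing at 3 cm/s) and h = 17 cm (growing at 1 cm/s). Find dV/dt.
315π cm³/s

V = πr²h
dV/dt = 2πrh·dr/dt + πr²·dh/dt
= 2π(3)(17)(3) + π(3)²(1)
= 315π cm³/s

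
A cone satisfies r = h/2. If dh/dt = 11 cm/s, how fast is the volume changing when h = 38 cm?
3971π cm³/s

V = (1/3)π(h/2)²h = πh³/12
dV/dt = πh²/4 · 11
At h = 38: dV/dt = 3971π cm³/s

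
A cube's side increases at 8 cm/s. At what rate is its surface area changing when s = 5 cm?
480 cm²/s

A = 6s²
dA/dt = 12s · ds/dt = 12·5·8 = 480 cm²/s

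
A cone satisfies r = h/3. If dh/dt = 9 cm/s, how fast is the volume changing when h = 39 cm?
1521π cm³/s

V = (1/3)π(h/3)²h = πh³/27
dV/dt = πh²/9 · 9
At h = 39: dV/dt = 1521π cm³/s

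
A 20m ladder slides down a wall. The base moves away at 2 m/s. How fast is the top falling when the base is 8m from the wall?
4√21/21 ≈ 0.8729 m/s

x² + y² = 20²
2x·dx/dt + 2y·dy/dt = 0
dy/dt = -x/y · dx/dt = -8/(4√21) · 2 = -4√21/21 m/s
The top is descending at 4√21/21 ≈ 0.8729 m/s.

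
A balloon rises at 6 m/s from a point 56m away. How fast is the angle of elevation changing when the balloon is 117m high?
0.01997 rad/s

tan(θ) = y/56
sec²(θ) · dθ/dt = (1/56) · dy/dt
dθ/dt = cos²(θ)/56 · 6 = 56/(56² + 117²) · 6
dθ/dt = 0.01997 rad/s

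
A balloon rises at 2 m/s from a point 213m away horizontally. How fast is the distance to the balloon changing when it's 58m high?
116√48733/48733 ≈ 0.5255 m/s

z² = 213² + y²
z = √(213² + 58²) = √48733
dz/dt = y/z · dy/dt = 58/√48733 · 2 = 116√48733/48733 ≈ 0.5255 m/s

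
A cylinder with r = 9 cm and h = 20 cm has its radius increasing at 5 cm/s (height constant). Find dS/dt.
380π cm²/s

S = 2πrh + 2πr² (lateral + bases)
dS/dt = (2πh + 4πr)·dr/dt = (2π·20 + 4π·9)·5
= 380π cm²/s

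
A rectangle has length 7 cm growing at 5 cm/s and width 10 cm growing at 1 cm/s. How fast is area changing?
57 cm²/s

A = lw
dA/dt = w·dl/dt + l·dw/dt = 10·5 + 7·1 = 57 cm²/s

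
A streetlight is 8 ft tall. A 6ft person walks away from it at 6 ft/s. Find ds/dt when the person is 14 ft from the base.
18 ft/s

By similar triangles: 8/(x+s) = 6/s
Solving: s = 6x/2
ds/dt = 6/2 · dx/dt = 3 · 6 = 18 ft/s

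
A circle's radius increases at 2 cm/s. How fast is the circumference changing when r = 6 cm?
4π cm/s

C = 2πr
dC/dt = 2π · dr/dt = 2π · 2 = 4π cm/s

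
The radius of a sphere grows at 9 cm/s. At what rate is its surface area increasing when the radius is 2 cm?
144π cm²/s

S = 4πr²
dS/dt = dS/dr · dr/dt = 8πr · 9
At r = 2: dS/dt = 144π cm²/s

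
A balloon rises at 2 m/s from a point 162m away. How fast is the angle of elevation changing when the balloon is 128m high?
0.007601 rad/s

tan(θ) = y/162
sec²(θ) · dθ/dt = (1/162) · dy/dt
dθ/dt = cos²(θ)/162 · 2 = 162/(162² + 128²) · 2
dθ/dt = 0.007601 rad/s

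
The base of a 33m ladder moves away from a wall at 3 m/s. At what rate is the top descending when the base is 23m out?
69√35/140 ≈ 2.916 m/s

x² + y² = 33²
2x·dx/dt + 2y·dy/dt = 0
dy/dt = -x/y · dx/dt = -23/(4√35) · 3 = -69√35/140 m/s
The top is descending at 69√35/140 ≈ 2.916 m/s.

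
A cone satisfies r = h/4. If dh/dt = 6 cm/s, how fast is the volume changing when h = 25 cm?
1875π/8 cm³/s

V = (1/3)π(h/4)²h = πh³/48
dV/dt = πh²/16 · 6
At h = 25: dV/dt = 1875π/8 cm³/s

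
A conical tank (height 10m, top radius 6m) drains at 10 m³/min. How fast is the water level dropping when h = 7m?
250/(441π) ≈ 0.1804 m/min

r/h = 6/10, so r = (3/5)h
V = (1/3)πr²h = (1/3)π((3/5)h)²h = (3/25)πh³
dV/dh = (9/25)πh²
dh/dt = (dV/dt)/(dV/dh) = -10/((9/25)π·7²) = -250/(441π) m/min
The level is dropping at 250/(441π) ≈ 0.1804 m/min.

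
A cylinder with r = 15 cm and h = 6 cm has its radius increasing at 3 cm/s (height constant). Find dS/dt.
216π cm²/s

S = 2πrh + 2πr² (lateral + bases)
dS/dt = (2πh + 4πr)·dr/dt = (2π·6 + 4π·15)·3
= 216π cm²/s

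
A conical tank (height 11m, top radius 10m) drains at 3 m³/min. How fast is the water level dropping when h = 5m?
363/(2500π) ≈ 0.04622 m/min

r/h = 10/11, so r = (10/11)h
V = (1/3)πr²h = (1/3)π((10/11)h)²h = (100/363)πh³
dV/dh = (100/121)πh²
dh/dt = (dV/dt)/(dV/dh) = -3/((100/121)π·5²) = -363/(2500π) m/min
The level is dropping at 363/(2500π) ≈ 0.04622 m/min.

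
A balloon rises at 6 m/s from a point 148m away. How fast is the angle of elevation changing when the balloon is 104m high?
0.027139 rad/s

tan(θ) = y/148
sec²(θ) · dθ/dt = (1/148) · dy/dt
dθ/dt = cos²(θ)/148 · 6 = 148/(148² + 104²) · 6
dθ/dt = 0.027139 rad/s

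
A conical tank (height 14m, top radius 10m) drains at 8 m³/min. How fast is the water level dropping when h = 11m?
392/(3025π) ≈ 0.04125 m/min

r/h = 10/14, so r = (5/7)h
V = (1/3)πr²h = (1/3)π((5/7)h)²h = (25/147)πh³
dV/dh = (25/49)πh²
dh/dt = (dV/dt)/(dV/dh) = -8/((25/49)π·11²) = -392/(3025π) m/min
The level is dropping at 392/(3025π) ≈ 0.04125 m/min.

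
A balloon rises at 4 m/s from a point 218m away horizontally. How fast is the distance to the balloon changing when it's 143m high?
572√67973/67973 ≈ 2.194 m/s

z² = 218² + y²
z = √(218² + 143²) = √67973
dz/dt = y/z · dy/dt = 143/√67973 · 4 = 572√67973/67973 ≈ 2.194 m/s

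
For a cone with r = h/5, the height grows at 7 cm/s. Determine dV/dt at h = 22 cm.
3388π/25 cm³/s

V = (1/3)π(h/5)²h = πh³/75
dV/dt = πh²/25 · 7
At h = 22: dV/dt = 3388π/25 cm³/s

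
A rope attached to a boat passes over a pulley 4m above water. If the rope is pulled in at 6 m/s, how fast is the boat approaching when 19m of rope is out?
38√345/115 ≈ 6.138 m/s

rope² = x² + 4²
x = √(19² - 4²) = √345
dx/dt = (rope/x) · d(rope)/dt = (19/√345) · (-6) = -38√345/115 m/s
The boat approaches at 38√345/115 ≈ 6.138 m/s.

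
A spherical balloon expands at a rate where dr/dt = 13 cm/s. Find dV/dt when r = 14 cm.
10192π cm³/s

V = (4/3)πr³
dV/dt = dV/dr · dr/dt = 4πr² · 13
At r = 14: dV/dt = 10192π cm³/s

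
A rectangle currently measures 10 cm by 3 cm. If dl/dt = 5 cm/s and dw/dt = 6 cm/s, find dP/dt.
22 cm/s

P = 2(l + w)
dP/dt = 2(dl/dt + dw/dt) = 2(5 + 6) = 22 cm/s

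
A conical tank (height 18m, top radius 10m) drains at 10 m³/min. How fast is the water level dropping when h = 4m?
81/(40π) ≈ 0.6446 m/min

r/h = 10/18, so r = (5/9)h
V = (1/3)πr²h = (1/3)π((5/9)h)²h = (25/243)πh³
dV/dh = (25/81)πh²
dh/dt = (dV/dt)/(dV/dh) = -10/((25/81)π·4²) = -81/(40π) m/min
The level is dropping at 81/(40π) ≈ 0.6446 m/min.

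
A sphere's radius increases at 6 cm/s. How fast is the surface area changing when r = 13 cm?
624π cm²/s

S = 4πr²
dS/dt = dS/dr · dr/dt = 8πr · 6
At r = 13: dS/dt = 624π cm²/s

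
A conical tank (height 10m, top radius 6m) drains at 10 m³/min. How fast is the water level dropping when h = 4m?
125/(72π) ≈ 0.5526 m/min

r/h = 6/10, so r = (3/5)h
V = (1/3)πr²h = (1/3)π((3/5)h)²h = (3/25)πh³
dV/dh = (9/25)πh²
dh/dt = (dV/dt)/(dV/dh) = -10/((9/25)π·4²) = -125/(72π) m/min
The level is dropping at 125/(72π) ≈ 0.5526 m/min.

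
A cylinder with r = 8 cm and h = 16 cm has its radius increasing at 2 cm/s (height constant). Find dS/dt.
128π cm²/s

S = 2πrh + 2πr² (lateral + bases)
dS/dt = (2πh + 4πr)·dr/dt = (2π·16 + 4π·8)·2
= 128π cm²/s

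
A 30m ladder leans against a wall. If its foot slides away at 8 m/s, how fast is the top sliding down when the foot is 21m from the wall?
56√51/51 ≈ 7.842 m/s

x² + y² = 30²
2x·dx/dt + 2y·dy/dt = 0
dy/dt = -x/y · dx/dt = -21/(3√51) · 8 = -56√51/51 m/s
The top is descending at 56√51/51 ≈ 7.842 m/s.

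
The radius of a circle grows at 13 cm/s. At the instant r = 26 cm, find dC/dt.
26π cm/s

C = 2πr
dC/dt = 2π · dr/dt = 2π · 13 = 26π cm/s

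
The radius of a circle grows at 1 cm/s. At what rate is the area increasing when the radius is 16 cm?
32π cm²/s

A = πr²
dA/dt = 2πr · dr/dt = 2π(16)(1) = 32π cm²/s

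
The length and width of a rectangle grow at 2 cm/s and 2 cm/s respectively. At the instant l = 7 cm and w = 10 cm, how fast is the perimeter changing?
8 cm/s

P = 2(l + w)
dP/dt = 2(dl/dt + dw/dt) = 2(2 + 2) = 8 cm/s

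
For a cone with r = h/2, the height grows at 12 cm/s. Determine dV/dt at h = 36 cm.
3888π cm³/s

V = (1/3)π(h/2)²h = πh³/12
dV/dt = πh²/4 · 12
At h = 36: dV/dt = 3888π cm³/s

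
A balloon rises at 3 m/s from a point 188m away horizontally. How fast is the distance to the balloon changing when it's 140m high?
105√3434/3434 ≈ 1.792 m/s

z² = 188² + y²
z = √(188² + 140²) = 4√3434
dz/dt = y/z · dy/dt = 140/(4√3434) · 3 = 105√3434/3434 ≈ 1.792 m/s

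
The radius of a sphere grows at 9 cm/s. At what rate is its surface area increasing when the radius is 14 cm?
1008π cm²/s

S = 4πr²
dS/dt = dS/dr · dr/dt = 8πr · 9
At r = 14: dS/dt = 1008π cm²/s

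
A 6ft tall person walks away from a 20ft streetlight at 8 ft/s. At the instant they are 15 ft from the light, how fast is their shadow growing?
24/7 ft/s

By similar triangles: 20/(x+s) = 6/s
Solving: s = 6x/14
ds/dt = 6/14 · dx/dt = 3/7 · 8 = 24/7 ft/s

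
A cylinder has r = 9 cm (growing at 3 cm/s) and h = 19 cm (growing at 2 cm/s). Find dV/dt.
1188π cm³/s

V = πr²h
dV/dt = 2πrh·dr/dt + πr²·dh/dt
= 2π(9)(19)(3) + π(9)²(2)
= 1188π cm³/s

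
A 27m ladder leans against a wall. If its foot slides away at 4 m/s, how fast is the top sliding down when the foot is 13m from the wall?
13√35/35 ≈ 2.197 m/s

x² + y² = 27²
2x·dx/dt + 2y·dy/dt = 0
dy/dt = -x/y · dx/dt = -13/(4√35) · 4 = -13√35/35 m/s
The top is descending at 13√35/35 ≈ 2.197 m/s.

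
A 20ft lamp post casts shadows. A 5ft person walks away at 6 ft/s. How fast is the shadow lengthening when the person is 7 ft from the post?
2 ft/s

By similar triangles: 20/(x+s) = 5/s
Solving: s = 5x/15
ds/dt = 5/15 · dx/dt = 1/3 · 6 = 2 ft/s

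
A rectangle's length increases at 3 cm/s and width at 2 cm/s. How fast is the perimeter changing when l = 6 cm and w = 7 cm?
10 cm/s

P = 2(l + w)
dP/dt = 2(dl/dt + dw/dt) = 2(3 + 2) = 10 cm/s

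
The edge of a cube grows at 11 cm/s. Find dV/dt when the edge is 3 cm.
297 cm³/s

V = s³
dV/dt = 3s² · ds/dt = 3·3²·11 = 297 cm³/s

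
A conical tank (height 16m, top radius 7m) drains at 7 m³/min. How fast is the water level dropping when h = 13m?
256/(1183π) ≈ 0.06888 m/min

r/h = 7/16, so r = (7/16)h
V = (1/3)πr²h = (1/3)π((7/16)h)²h = (49/768)πh³
dV/dh = (49/256)πh²
dh/dt = (dV/dt)/(dV/dh) = -7/((49/256)π·13²) = -256/(1183π) m/min
The level is dropping at 256/(1183π) ≈ 0.06888 m/min.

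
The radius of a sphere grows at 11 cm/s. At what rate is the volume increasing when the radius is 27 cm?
32076π cm³/s

V = (4/3)πr³
dV/dt = dV/dr · dr/dt = 4πr² · 11
At r = 27: dV/dt = 32076π cm³/s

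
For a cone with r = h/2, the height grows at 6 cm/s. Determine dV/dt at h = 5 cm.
75π/2 cm³/s

V = (1/3)π(h/2)²h = πh³/12
dV/dt = πh²/4 · 6
At h = 5: dV/dt = 75π/2 cm³/s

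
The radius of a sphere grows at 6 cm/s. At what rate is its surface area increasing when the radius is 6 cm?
288π cm²/s

S = 4πr²
dS/dt = dS/dr · dr/dt = 8πr · 6
At r = 6: dS/dt = 288π cm²/s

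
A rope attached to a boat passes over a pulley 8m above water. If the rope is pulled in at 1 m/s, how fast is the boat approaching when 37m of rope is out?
37√145/435 ≈ 1.024 m/s

rope² = x² + 8²
x = √(37² - 8²) = 3√145
dx/dt = (rope/x) · d(rope)/dt = (37/(3√145)) · (-1) = -37√145/435 m/s
The boat approaches at 37√145/435 ≈ 1.024 m/s.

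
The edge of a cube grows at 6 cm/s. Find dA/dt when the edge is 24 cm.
1728 cm²/s

A = 6s²
dA/dt = 12s · ds/dt = 12·24·6 = 1728 cm²/s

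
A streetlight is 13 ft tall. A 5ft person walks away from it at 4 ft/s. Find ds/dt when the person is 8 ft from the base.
5/2 ft/s

By similar triangles: 13/(x+s) = 5/s
Solving: s = 5x/8
ds/dt = 5/8 · dx/dt = 5/8 · 4 = 5/2 ft/s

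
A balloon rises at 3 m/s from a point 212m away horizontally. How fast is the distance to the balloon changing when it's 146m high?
219√16565/16565 ≈ 1.702 m/s

z² = 212² + y²
z = √(212² + 146²) = 2√16565
dz/dt = y/z · dy/dt = 146/(2√16565) · 3 = 219√16565/16565 ≈ 1.702 m/s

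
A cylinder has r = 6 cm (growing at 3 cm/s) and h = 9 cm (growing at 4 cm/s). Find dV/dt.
468π cm³/s

V = πr²h
dV/dt = 2πrh·dr/dt + πr²·dh/dt
= 2π(6)(9)(3) + π(6)²(4)
= 468π cm³/s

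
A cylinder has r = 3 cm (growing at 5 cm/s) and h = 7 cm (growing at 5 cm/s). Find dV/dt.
255π cm³/s

V = πr²h
dV/dt = 2πrh·dr/dt + πr²·dh/dt
= 2π(3)(7)(5) + π(3)²(5)
= 255π cm³/s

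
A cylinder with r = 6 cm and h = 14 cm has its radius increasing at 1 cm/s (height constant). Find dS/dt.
52π cm²/s

S = 2πrh + 2πr² (lateral + bases)
dS/dt = (2πh + 4πr)·dr/dt = (2π·14 + 4π·6)·1
= 52π cm²/s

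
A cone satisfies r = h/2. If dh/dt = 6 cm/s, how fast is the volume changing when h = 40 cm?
2400π cm³/s

V = (1/3)π(h/2)²h = πh³/12
dV/dt = πh²/4 · 6
At h = 40: dV/dt = 2400π cm³/s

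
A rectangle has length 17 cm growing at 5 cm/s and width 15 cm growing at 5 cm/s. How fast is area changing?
160 cm²/s

A = lw
dA/dt = w·dl/dt + l·dw/dt = 15·5 + 17·5 = 160 cm²/s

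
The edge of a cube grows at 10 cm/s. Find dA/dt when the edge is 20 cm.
2400 cm²/s

A = 6s²
dA/dt = 12s · ds/dt = 12·20·10 = 2400 cm²/s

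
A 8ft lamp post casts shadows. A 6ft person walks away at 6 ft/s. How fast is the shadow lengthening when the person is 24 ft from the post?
18 ft/s

By similar triangles: 8/(x+s) = 6/s
Solving: s = 6x/2
ds/dt = 6/2 · dx/dt = 3 · 6 = 18 ft/s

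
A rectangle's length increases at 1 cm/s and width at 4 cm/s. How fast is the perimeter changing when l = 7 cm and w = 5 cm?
10 cm/s

P = 2(l + w)
dP/dt = 2(dl/dt + dw/dt) = 2(1 + 4) = 10 cm/s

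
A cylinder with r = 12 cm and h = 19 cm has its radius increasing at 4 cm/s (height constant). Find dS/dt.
344π cm²/s

S = 2πrh + 2πr² (lateral + bases)
dS/dt = (2πh + 4πr)·dr/dt = (2π·19 + 4π·12)·4
= 344π cm²/s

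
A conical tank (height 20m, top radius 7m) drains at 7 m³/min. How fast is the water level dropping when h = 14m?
100/(343π) ≈ 0.0928 m/min

r/h = 7/20, so r = (7/20)h
V = (1/3)πr²h = (1/3)π((7/20)h)²h = (49/1200)πh³
dV/dh = (49/400)πh²
dh/dt = (dV/dt)/(dV/dh) = -7/((49/400)π·14²) = -100/(343π) m/min
The level is dropping at 100/(343π) ≈ 0.0928 m/min.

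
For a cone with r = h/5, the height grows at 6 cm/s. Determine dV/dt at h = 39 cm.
9126π/25 cm³/s

V = (1/3)π(h/5)²h = πh³/75
dV/dt = πh²/25 · 6
At h = 39: dV/dt = 9126π/25 cm³/s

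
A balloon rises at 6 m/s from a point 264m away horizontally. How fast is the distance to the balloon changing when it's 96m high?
24√137/137 ≈ 2.05 m/s

z² = 264² + y²
z = √(264² + 96²) = 24√137
dz/dt = y/z · dy/dt = 96/(24√137) · 6 = 24√137/137 ≈ 2.05 m/s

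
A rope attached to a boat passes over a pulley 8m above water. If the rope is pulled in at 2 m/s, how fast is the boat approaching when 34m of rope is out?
34√273/273 ≈ 2.058 m/s

rope² = x² + 8²
x = √(34² - 8²) = 2√273
dx/dt = (rope/x) · d(rope)/dt = (34/(2√273)) · (-2) = -34√273/273 m/s
The boat approaches at 34√273/273 ≈ 2.058 m/s.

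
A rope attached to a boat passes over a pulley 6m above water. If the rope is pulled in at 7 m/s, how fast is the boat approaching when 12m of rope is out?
14√3/3 ≈ 8.083 m/s

rope² = x² + 6²
x = √(12² - 6²) = 6√3
dx/dt = (rope/x) · d(rope)/dt = (12/(6√3)) · (-7) = -14√3/3 m/s
The boat approaches at 14√3/3 ≈ 8.083 m/s.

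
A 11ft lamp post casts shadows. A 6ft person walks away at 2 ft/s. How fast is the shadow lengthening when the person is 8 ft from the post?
12/5 ft/s

By similar triangles: 11/(x+s) = 6/s
Solving: s = 6x/5
ds/dt = 6/5 · dx/dt = 6/5 · 2 = 12/5 ft/s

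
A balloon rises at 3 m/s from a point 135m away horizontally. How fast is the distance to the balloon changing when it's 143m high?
429√38674/38674 ≈ 2.181 m/s

z² = 135² + y²
z = √(135² + 143²) = √38674
dz/dt = y/z · dy/dt = 143/√38674 · 3 = 429√38674/38674 ≈ 2.181 m/s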